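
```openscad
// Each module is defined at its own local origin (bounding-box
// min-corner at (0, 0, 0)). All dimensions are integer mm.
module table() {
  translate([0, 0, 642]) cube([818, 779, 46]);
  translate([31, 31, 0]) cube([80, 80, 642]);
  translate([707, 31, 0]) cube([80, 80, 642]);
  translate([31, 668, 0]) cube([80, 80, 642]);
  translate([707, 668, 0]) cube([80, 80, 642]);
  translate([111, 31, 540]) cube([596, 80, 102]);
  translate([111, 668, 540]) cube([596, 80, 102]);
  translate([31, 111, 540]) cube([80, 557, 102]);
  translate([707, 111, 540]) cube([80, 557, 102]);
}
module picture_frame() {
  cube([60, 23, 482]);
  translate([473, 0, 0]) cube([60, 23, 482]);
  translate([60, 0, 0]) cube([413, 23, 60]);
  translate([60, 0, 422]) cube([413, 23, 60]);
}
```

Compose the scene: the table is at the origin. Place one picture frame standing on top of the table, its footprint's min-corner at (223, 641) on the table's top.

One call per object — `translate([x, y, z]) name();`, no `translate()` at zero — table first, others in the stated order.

table();
translate([223, 641, 688]) picture_frame();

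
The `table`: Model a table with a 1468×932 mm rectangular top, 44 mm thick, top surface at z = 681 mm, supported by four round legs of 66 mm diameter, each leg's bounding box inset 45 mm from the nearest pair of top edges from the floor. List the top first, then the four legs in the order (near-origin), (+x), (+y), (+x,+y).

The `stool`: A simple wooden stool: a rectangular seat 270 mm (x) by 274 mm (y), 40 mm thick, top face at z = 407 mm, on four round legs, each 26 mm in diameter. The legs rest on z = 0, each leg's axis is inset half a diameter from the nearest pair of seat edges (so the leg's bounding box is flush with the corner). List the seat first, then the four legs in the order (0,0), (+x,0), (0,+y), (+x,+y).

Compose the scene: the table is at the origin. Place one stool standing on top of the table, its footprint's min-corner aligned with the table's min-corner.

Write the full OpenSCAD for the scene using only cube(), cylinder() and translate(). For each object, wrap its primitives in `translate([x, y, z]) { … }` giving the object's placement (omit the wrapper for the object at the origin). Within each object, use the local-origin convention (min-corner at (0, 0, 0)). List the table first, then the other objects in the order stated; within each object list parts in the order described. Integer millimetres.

translate([0, 0, 637]) cube([1468, 932, 44]);
translate([78, 78, 0]) cylinder(h = 637, r = 33);
translate([1390, 78, 0]) cylinder(h = 637, r = 33);
translate([78, 854, 0]) cylinder(h = 637, r = 33);
translate([1390, 854, 0]) cylinder(h = 637, r = 33);
translate([0, 0, 681]) {
  translate([0, 0, 367]) cube([270, 274, 40]);
  translate([13, 13, 0]) cylinder(h = 367, r = 13);
  translate([257, 13, 0]) cylinder(h = 367, r = 13);
  translate([13, 261, 0]) cylinder(h = 367, r = 13);
  translate([257, 261, 0]) cylinder(h = 367, r = 13);
}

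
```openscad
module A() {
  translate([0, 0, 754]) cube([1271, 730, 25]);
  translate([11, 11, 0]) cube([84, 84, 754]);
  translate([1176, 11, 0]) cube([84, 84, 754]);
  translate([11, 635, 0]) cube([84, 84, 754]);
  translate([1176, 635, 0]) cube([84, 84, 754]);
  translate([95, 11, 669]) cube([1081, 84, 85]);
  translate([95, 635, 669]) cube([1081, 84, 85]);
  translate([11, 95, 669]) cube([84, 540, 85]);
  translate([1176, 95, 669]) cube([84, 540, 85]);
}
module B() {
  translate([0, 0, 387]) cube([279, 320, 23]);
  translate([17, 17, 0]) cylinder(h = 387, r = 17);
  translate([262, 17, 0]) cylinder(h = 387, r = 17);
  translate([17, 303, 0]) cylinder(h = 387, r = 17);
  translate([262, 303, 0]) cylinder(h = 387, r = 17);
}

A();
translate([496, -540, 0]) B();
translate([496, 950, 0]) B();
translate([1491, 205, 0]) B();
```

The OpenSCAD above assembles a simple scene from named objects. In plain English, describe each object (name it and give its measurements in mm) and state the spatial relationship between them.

A is a table: top 1271 mm (x) × 730 mm (y), 25 mm thick, upper face at z = 779 mm, on four 84×84 mm square legs, each inset 11 mm from the nearest pair of top edges, running from z = 0 to the bottom of the top. Four apron rails, 84 mm thick and 85 mm tall, run between adjacent legs with their top edges flush with the underside of the top and their outer faces flush with the legs' outer faces.

B is a four-legged stool. The seat is 279×320 mm, 23 mm thick, top at z = 410 mm. It stands on four round legs, each 34 mm in diameter, from z = 0 to the seat underside, each leg's axis is inset half a diameter from the nearest pair of seat edges (so the leg's bounding box is flush with the corner).

Three stools sit around the table at the −y, +y, +x sides.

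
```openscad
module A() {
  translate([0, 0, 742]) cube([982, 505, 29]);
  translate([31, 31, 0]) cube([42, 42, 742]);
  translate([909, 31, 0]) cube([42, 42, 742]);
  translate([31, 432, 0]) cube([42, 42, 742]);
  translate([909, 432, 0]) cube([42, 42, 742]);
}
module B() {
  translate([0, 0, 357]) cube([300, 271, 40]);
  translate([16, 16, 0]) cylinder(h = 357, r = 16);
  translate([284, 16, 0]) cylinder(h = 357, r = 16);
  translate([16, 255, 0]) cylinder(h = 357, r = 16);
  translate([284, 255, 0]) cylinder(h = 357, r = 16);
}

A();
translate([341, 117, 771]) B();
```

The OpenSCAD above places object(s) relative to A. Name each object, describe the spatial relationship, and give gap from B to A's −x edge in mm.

The stool's min-x is at 341; the table's min-x is 0; gap = 341 mm.

A is a table. B is a stool. The stool is on top of the table, centred. The gap from the stool to the table's −x edge is 341 mm.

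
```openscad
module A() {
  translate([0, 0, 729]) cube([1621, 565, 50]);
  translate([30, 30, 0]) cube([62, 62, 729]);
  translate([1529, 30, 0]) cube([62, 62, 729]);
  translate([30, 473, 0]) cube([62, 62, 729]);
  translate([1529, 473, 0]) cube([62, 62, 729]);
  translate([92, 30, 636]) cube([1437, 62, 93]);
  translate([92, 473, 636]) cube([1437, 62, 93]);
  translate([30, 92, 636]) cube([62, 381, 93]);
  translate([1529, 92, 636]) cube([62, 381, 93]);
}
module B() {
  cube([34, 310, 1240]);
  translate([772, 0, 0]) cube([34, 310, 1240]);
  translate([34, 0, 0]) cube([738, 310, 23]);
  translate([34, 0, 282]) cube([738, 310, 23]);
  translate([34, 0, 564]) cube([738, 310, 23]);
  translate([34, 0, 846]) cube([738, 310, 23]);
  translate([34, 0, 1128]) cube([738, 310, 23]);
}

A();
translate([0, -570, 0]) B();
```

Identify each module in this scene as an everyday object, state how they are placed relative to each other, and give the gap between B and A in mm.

The bookshelf's nearest face is 260 mm from the table's −y face.

A is a table. B is a bookshelf. The bookshelf is on the floor beside the table on its −y side. The gap between the bookshelf and the table is 260 mm.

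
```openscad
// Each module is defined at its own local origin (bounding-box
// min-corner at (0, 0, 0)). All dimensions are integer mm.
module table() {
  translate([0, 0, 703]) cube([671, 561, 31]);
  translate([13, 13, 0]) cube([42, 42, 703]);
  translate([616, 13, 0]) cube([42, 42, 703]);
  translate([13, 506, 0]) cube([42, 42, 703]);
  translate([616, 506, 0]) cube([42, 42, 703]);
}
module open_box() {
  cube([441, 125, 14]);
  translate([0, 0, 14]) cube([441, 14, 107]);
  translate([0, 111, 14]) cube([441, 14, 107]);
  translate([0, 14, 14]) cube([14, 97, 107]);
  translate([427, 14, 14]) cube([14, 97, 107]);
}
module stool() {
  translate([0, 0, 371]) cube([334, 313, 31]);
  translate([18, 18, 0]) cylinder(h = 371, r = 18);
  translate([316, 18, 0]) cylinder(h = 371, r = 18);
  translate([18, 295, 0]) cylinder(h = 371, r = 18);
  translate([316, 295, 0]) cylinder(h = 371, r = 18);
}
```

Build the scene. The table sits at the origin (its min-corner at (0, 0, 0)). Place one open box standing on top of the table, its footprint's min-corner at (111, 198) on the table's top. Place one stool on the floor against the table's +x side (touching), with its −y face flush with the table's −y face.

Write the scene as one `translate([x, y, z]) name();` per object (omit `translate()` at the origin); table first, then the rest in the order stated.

table();
translate([111, 198, 734]) open_box();
translate([671, 0, 0]) stool();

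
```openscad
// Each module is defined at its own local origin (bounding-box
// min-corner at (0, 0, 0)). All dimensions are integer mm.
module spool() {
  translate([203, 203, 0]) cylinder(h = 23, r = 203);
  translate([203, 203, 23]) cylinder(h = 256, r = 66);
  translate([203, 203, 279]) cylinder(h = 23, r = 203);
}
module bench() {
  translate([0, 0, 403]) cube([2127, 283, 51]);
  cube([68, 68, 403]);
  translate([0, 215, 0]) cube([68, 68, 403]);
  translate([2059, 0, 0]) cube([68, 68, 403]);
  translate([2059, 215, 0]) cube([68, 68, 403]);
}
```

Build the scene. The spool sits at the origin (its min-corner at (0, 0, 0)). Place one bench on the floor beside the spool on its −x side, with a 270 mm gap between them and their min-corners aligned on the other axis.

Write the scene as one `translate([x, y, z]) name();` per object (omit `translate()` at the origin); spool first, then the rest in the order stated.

spool();
translate([-2397, 0, 0]) bench();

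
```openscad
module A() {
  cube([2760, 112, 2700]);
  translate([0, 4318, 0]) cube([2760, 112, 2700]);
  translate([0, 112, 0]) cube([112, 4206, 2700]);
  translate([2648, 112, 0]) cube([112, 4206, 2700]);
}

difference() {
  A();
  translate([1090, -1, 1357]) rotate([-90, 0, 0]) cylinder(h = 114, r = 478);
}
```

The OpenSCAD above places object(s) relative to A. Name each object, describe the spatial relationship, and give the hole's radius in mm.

A is a house frame. The house frame has a circular hole through its front wall. The hole's radius is 478 mm.

The subtracted cylinder has r = 478 mm.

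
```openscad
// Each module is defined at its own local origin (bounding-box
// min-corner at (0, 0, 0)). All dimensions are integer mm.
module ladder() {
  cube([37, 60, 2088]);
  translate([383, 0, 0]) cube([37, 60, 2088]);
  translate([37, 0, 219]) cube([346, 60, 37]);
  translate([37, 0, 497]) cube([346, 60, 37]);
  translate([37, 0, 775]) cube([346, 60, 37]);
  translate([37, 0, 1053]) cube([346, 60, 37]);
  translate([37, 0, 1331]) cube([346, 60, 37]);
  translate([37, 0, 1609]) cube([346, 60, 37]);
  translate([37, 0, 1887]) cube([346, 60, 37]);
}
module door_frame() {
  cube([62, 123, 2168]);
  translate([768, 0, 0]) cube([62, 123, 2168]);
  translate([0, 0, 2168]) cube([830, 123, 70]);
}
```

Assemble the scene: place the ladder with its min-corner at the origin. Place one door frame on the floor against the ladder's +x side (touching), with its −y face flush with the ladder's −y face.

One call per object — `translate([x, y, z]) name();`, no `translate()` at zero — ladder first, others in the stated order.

ladder();
translate([420, 0, 0]) door_frame();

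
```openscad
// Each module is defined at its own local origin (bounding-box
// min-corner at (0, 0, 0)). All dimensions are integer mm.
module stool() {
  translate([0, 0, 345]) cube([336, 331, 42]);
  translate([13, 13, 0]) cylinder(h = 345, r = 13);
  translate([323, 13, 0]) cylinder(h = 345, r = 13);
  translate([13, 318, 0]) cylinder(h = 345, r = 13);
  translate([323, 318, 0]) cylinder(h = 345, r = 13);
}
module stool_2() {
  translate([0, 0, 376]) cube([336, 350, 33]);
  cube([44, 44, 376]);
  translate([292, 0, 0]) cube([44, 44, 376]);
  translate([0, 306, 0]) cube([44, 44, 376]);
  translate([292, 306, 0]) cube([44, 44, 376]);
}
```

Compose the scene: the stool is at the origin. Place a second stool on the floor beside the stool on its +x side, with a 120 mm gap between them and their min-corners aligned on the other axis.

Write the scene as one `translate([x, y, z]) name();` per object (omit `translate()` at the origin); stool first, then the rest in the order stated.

stool();
translate([456, 0, 0]) stool_2();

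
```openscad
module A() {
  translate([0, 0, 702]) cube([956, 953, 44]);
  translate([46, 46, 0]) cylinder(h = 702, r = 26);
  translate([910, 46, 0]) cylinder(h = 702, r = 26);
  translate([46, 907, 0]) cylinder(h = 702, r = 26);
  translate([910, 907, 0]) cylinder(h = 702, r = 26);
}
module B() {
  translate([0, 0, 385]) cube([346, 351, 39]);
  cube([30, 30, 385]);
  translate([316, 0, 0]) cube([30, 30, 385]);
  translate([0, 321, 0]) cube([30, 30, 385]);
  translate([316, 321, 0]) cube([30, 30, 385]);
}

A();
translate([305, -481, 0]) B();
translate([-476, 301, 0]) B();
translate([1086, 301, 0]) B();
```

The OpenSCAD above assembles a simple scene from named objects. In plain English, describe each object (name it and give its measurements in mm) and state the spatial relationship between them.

A is a rectangular dining table. The top is 956×953×44 mm with its upper surface at z = 746 mm. It stands on four round legs of 52 mm diameter, each leg's bounding box inset 20 mm from the nearest pair of top edges, running from the floor to the underside of the top.

B is a four-legged stool. The seat is 346×351 mm, 39 mm thick, top at z = 424 mm. It stands on four square legs, each 30×30 mm in cross-section, from z = 0 to the seat underside, each flush with a corner of the seat.

Three stools sit around the table at the −y, −x, +x sides.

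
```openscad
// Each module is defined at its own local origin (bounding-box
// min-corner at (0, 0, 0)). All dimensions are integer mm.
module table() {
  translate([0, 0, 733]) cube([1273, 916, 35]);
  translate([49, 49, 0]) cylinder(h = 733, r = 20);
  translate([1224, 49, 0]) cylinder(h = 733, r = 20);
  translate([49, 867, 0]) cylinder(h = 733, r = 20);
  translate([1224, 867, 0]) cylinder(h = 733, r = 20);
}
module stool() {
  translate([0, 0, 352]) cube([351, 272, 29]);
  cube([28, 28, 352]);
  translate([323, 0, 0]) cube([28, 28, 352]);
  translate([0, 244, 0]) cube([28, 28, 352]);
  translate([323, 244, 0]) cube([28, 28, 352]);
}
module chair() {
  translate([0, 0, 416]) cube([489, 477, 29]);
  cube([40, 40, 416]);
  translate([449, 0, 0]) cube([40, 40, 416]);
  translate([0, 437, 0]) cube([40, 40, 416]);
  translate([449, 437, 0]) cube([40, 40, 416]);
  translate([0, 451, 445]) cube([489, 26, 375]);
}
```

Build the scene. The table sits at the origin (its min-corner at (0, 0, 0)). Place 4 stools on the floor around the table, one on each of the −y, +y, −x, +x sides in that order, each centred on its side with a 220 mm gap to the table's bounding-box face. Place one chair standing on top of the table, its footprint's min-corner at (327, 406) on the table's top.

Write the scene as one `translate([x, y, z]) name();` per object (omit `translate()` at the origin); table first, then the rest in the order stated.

table();
translate([461, -492, 0]) stool();
translate([461, 1136, 0]) stool();
translate([-571, 322, 0]) stool();
translate([1493, 322, 0]) stool();
translate([327, 406, 768]) chair();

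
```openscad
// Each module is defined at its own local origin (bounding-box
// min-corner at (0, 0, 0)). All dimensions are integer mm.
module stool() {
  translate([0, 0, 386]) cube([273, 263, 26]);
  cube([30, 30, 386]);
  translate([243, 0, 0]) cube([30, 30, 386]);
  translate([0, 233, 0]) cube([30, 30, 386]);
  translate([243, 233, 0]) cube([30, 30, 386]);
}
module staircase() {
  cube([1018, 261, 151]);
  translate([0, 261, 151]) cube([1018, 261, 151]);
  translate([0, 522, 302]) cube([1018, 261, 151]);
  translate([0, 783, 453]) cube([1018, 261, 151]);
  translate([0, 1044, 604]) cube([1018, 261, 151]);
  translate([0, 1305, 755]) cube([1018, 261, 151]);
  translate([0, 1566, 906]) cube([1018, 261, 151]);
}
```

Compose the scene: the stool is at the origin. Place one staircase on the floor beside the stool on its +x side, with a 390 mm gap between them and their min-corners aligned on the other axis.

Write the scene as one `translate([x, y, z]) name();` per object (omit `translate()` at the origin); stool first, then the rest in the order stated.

stool();
translate([663, 0, 0]) staircase();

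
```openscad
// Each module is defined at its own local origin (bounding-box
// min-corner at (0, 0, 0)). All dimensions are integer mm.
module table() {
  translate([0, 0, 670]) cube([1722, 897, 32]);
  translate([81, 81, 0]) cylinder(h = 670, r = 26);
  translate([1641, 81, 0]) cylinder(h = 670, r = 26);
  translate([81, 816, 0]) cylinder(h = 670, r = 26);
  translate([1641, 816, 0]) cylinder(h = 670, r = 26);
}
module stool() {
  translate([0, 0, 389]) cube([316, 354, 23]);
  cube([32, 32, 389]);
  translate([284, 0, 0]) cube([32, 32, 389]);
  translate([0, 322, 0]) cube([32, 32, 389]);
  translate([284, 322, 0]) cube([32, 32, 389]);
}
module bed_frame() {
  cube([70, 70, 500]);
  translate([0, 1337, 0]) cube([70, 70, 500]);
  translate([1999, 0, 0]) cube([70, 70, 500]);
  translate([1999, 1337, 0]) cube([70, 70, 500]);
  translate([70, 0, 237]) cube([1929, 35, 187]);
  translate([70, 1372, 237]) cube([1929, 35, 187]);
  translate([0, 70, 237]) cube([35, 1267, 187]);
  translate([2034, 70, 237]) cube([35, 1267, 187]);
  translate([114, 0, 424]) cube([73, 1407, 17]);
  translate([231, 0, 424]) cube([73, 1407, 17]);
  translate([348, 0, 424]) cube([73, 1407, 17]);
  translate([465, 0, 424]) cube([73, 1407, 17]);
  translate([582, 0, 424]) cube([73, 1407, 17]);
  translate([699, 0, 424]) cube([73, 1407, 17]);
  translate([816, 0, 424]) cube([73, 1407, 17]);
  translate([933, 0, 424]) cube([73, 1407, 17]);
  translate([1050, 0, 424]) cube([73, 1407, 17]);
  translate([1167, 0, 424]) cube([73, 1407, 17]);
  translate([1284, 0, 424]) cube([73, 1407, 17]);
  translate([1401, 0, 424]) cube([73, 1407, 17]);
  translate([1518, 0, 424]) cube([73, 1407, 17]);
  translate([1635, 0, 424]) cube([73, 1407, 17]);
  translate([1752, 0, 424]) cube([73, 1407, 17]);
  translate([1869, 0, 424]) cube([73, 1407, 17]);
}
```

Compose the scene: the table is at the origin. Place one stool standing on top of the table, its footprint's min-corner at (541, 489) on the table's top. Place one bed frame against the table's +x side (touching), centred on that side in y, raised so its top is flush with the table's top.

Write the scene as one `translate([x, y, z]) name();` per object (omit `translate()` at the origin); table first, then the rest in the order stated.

table();
translate([541, 489, 702]) stool();
translate([1722, -255, 202]) bed_frame();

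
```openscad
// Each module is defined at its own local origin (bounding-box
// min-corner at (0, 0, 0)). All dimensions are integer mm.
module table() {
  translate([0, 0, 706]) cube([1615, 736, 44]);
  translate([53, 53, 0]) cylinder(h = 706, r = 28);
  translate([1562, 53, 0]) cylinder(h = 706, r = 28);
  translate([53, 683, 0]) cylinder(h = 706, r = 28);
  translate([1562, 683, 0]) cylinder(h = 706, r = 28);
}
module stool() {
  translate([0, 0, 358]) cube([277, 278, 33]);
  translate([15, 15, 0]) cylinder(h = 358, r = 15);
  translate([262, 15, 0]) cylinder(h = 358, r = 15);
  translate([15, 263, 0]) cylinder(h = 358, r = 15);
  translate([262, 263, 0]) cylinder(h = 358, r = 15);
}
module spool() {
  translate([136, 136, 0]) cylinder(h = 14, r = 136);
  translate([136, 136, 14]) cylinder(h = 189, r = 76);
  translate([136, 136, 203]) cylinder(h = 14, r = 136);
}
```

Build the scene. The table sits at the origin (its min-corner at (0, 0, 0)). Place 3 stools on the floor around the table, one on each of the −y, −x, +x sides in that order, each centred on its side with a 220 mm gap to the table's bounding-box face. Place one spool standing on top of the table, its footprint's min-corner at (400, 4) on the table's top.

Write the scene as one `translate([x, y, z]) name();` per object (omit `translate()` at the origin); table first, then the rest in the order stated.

table();
translate([669, -498, 0]) stool();
translate([-497, 229, 0]) stool();
translate([1835, 229, 0]) stool();
translate([400, 4, 750]) spool();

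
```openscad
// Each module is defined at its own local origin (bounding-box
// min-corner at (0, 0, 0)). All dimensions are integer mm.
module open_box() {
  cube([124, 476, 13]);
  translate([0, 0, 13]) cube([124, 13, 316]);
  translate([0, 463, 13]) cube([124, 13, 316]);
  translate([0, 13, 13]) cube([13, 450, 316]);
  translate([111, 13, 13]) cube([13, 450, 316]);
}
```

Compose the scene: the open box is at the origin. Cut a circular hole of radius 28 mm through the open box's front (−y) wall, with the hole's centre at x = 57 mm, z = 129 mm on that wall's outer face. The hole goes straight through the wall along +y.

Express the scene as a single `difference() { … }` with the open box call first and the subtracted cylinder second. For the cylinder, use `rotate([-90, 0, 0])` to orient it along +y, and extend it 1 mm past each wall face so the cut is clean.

difference() {
  open_box();
  translate([57, -1, 129]) rotate([-90, 0, 0]) cylinder(h = 15, r = 28);
}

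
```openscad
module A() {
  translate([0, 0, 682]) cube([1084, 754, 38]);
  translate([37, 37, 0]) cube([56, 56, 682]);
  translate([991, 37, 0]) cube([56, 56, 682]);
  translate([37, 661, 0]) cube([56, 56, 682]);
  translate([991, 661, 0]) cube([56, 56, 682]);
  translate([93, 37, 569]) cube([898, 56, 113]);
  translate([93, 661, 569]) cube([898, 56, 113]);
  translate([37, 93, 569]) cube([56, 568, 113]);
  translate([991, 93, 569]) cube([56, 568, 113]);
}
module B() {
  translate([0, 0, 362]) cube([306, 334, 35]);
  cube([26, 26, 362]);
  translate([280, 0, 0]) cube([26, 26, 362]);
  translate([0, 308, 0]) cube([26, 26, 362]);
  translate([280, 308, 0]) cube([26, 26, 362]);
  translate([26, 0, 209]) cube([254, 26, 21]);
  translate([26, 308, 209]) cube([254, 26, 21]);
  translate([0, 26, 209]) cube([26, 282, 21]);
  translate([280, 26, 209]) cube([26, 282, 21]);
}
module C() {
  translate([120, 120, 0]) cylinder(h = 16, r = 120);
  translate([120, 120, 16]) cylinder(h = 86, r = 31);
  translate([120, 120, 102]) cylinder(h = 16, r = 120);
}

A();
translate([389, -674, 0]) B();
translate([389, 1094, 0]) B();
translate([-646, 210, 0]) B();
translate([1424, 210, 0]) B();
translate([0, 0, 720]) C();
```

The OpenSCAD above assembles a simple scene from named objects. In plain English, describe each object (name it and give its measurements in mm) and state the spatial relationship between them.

A is a rectangular dining table. The top is 1084×754×38 mm with its upper surface at z = 720 mm. It stands on four 56×56 mm square legs, each inset 37 mm from the nearest pair of top edges, running from the floor to the underside of the top. Four apron rails, 56 mm thick and 113 mm tall, run between adjacent legs with their top edges flush with the underside of the top and their outer faces flush with the legs' outer faces.

B is a simple wooden stool: a rectangular seat 306 mm (x) by 334 mm (y), 35 mm thick, top face at z = 397 mm, on four square legs, each 26×26 mm in cross-section. The legs rest on z = 0, each flush with a corner of the seat. Four stretchers, 26 mm wide and 21 mm tall, connect adjacent legs with their undersides at z = 209 mm, each running between the inner faces of the legs it joins and aligned with the legs' outer faces on the other axis.

C is a spool: two coaxial disc flanges of radius 120 mm and thickness 16 mm, joined by a core cylinder of radius 31 mm and height 86 mm. The lower flange rests on z = 0 and the three cylinders share a vertical axis.

Four stools sit around the table at the −y, +y, −x, +x sides. The spool is on top of the table.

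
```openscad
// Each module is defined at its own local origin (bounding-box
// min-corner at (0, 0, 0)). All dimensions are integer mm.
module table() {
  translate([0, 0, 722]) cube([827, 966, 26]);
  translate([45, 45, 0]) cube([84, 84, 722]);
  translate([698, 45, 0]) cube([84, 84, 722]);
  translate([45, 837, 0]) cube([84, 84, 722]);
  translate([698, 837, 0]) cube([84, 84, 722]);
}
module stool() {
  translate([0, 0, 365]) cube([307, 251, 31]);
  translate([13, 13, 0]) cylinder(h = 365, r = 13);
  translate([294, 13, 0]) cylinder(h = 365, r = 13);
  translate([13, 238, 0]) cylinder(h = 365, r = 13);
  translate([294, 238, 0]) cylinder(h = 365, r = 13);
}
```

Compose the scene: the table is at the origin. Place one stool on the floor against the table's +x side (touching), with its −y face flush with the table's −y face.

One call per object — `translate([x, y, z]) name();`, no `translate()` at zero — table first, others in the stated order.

table();
translate([827, 0, 0]) stool();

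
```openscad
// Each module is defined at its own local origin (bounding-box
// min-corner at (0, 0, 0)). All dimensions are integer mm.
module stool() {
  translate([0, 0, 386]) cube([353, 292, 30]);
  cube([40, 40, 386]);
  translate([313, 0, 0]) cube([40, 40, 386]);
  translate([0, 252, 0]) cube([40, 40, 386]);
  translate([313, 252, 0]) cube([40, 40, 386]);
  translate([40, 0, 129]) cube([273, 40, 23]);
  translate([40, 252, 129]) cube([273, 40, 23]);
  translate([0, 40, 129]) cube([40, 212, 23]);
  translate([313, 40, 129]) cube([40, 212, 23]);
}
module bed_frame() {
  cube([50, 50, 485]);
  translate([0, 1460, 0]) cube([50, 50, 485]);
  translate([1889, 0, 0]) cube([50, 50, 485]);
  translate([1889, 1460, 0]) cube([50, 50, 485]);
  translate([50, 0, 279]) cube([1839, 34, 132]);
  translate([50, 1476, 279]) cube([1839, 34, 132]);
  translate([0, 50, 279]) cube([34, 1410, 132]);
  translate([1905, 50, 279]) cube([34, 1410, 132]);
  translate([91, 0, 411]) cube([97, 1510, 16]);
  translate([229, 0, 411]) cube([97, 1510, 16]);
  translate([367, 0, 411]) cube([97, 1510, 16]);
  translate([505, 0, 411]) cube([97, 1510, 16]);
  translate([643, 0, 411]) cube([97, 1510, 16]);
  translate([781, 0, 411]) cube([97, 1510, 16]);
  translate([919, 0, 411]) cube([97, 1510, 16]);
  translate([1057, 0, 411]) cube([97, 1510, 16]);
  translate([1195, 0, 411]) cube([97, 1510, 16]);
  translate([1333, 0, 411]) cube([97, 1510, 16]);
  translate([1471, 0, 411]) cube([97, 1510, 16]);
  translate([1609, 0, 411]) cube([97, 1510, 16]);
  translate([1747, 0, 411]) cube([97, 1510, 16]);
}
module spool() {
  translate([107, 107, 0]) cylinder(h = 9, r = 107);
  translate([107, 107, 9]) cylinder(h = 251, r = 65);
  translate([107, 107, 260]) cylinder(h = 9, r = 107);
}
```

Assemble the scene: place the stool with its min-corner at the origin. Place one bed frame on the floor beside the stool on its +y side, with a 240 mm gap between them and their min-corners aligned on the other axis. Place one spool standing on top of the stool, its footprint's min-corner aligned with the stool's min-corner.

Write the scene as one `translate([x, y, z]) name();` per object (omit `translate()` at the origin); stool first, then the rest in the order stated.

stool();
translate([0, 532, 0]) bed_frame();
translate([0, 0, 416]) spool();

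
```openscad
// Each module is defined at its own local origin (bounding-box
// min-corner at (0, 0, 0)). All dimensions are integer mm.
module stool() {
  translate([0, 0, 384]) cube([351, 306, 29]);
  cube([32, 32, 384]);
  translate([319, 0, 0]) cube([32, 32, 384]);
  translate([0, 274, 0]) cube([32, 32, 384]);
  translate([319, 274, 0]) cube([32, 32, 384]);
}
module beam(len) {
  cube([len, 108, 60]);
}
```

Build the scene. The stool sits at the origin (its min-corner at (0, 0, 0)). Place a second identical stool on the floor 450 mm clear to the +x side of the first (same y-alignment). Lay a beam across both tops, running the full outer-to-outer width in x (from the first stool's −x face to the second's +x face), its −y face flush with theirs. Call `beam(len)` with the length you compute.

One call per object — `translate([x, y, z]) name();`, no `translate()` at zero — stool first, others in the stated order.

stool();
translate([801, 0, 0]) stool();
translate([0, 0, 413]) beam(1152);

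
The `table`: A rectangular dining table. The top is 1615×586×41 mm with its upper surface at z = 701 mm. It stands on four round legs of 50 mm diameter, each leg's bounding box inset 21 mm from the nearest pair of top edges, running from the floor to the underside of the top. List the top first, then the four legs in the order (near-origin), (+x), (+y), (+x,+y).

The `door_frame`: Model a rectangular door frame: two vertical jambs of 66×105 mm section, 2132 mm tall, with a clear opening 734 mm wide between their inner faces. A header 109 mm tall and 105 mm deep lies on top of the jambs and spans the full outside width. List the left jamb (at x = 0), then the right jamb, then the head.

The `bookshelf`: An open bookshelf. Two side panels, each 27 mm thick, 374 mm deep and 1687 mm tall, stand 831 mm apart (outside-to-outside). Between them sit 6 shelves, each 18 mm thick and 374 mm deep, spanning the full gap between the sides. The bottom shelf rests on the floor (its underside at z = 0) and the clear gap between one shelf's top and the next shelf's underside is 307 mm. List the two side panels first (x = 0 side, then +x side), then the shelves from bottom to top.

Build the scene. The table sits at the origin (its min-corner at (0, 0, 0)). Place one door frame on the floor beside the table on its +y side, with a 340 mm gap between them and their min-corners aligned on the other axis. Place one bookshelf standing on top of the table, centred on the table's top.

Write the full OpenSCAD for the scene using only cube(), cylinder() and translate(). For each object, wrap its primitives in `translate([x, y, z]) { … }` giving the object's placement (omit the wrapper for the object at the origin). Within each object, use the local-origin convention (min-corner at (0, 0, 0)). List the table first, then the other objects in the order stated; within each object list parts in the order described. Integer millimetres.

translate([0, 0, 660]) cube([1615, 586, 41]);
translate([46, 46, 0]) cylinder(h = 660, r = 25);
translate([1569, 46, 0]) cylinder(h = 660, r = 25);
translate([46, 540, 0]) cylinder(h = 660, r = 25);
translate([1569, 540, 0]) cylinder(h = 660, r = 25);
translate([0, 926, 0]) {
  cube([66, 105, 2132]);
  translate([800, 0, 0]) cube([66, 105, 2132]);
  translate([0, 0, 2132]) cube([866, 105, 109]);
}
translate([392, 106, 701]) {
  cube([27, 374, 1687]);
  translate([804, 0, 0]) cube([27, 374, 1687]);
  translate([27, 0, 0]) cube([777, 374, 18]);
  translate([27, 0, 325]) cube([777, 374, 18]);
  translate([27, 0, 650]) cube([777, 374, 18]);
  translate([27, 0, 975]) cube([777, 374, 18]);
  translate([27, 0, 1300]) cube([777, 374, 18]);
  translate([27, 0, 1625]) cube([777, 374, 18]);
}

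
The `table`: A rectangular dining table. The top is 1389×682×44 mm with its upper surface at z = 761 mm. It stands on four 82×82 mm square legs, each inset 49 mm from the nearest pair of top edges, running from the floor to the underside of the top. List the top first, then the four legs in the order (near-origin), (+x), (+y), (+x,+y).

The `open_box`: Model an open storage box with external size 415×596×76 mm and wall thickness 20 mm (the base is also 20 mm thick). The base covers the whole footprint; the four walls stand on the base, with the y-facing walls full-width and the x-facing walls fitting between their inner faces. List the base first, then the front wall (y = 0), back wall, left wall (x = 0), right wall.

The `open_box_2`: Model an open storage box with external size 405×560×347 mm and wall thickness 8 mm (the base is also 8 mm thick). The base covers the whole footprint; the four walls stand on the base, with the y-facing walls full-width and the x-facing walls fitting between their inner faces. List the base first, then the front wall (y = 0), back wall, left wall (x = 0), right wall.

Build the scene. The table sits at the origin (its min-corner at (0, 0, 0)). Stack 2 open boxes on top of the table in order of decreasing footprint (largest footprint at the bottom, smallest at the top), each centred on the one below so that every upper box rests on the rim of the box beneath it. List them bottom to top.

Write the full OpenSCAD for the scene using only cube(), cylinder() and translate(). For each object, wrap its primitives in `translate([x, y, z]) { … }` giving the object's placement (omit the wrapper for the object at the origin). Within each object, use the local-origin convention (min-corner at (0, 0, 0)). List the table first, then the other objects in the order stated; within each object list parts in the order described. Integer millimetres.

translate([0, 0, 717]) cube([1389, 682, 44]);
translate([49, 49, 0]) cube([82, 82, 717]);
translate([1258, 49, 0]) cube([82, 82, 717]);
translate([49, 551, 0]) cube([82, 82, 717]);
translate([1258, 551, 0]) cube([82, 82, 717]);
translate([487, 43, 761]) {
  cube([415, 596, 20]);
  translate([0, 0, 20]) cube([415, 20, 56]);
  translate([0, 576, 20]) cube([415, 20, 56]);
  translate([0, 20, 20]) cube([20, 556, 56]);
  translate([395, 20, 20]) cube([20, 556, 56]);
}
translate([492, 61, 837]) {
  cube([405, 560, 8]);
  translate([0, 0, 8]) cube([405, 8, 339]);
  translate([0, 552, 8]) cube([405, 8, 339]);
  translate([0, 8, 8]) cube([8, 544, 339]);
  translate([397, 8, 8]) cube([8, 544, 339]);
}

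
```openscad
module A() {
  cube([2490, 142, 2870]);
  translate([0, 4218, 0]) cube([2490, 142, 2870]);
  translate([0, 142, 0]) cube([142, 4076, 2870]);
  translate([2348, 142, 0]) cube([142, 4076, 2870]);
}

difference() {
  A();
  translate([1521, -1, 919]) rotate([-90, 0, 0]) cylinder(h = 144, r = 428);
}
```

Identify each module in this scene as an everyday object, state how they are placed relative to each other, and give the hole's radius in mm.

The subtracted cylinder has r = 428 mm.

A is a house frame. The house frame has a circular hole through its front wall. The hole's radius is 428 mm.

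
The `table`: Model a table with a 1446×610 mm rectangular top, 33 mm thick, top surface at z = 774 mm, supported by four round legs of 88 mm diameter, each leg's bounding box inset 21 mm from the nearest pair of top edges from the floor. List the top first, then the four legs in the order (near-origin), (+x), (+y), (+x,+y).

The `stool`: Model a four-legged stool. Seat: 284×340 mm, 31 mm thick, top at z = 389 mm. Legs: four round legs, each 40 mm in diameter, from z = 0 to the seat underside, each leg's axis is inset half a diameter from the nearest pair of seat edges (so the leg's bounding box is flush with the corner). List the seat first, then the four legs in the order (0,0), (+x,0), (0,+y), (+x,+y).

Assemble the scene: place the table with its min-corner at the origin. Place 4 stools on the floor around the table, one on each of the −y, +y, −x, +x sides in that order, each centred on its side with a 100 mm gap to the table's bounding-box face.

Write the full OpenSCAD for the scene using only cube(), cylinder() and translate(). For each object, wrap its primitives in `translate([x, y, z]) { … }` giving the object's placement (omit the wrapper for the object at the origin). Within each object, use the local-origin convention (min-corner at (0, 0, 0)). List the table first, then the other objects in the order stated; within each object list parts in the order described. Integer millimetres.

translate([0, 0, 741]) cube([1446, 610, 33]);
translate([65, 65, 0]) cylinder(h = 741, r = 44);
translate([1381, 65, 0]) cylinder(h = 741, r = 44);
translate([65, 545, 0]) cylinder(h = 741, r = 44);
translate([1381, 545, 0]) cylinder(h = 741, r = 44);
translate([581, -440, 0]) {
  translate([0, 0, 358]) cube([284, 340, 31]);
  translate([20, 20, 0]) cylinder(h = 358, r = 20);
  translate([264, 20, 0]) cylinder(h = 358, r = 20);
  translate([20, 320, 0]) cylinder(h = 358, r = 20);
  translate([264, 320, 0]) cylinder(h = 358, r = 20);
}
translate([581, 710, 0]) {
  translate([0, 0, 358]) cube([284, 340, 31]);
  translate([20, 20, 0]) cylinder(h = 358, r = 20);
  translate([264, 20, 0]) cylinder(h = 358, r = 20);
  translate([20, 320, 0]) cylinder(h = 358, r = 20);
  translate([264, 320, 0]) cylinder(h = 358, r = 20);
}
translate([-384, 135, 0]) {
  translate([0, 0, 358]) cube([284, 340, 31]);
  translate([20, 20, 0]) cylinder(h = 358, r = 20);
  translate([264, 20, 0]) cylinder(h = 358, r = 20);
  translate([20, 320, 0]) cylinder(h = 358, r = 20);
  translate([264, 320, 0]) cylinder(h = 358, r = 20);
}
translate([1546, 135, 0]) {
  translate([0, 0, 358]) cube([284, 340, 31]);
  translate([20, 20, 0]) cylinder(h = 358, r = 20);
  translate([264, 20, 0]) cylinder(h = 358, r = 20);
  translate([20, 320, 0]) cylinder(h = 358, r = 20);
  translate([264, 320, 0]) cylinder(h = 358, r = 20);
}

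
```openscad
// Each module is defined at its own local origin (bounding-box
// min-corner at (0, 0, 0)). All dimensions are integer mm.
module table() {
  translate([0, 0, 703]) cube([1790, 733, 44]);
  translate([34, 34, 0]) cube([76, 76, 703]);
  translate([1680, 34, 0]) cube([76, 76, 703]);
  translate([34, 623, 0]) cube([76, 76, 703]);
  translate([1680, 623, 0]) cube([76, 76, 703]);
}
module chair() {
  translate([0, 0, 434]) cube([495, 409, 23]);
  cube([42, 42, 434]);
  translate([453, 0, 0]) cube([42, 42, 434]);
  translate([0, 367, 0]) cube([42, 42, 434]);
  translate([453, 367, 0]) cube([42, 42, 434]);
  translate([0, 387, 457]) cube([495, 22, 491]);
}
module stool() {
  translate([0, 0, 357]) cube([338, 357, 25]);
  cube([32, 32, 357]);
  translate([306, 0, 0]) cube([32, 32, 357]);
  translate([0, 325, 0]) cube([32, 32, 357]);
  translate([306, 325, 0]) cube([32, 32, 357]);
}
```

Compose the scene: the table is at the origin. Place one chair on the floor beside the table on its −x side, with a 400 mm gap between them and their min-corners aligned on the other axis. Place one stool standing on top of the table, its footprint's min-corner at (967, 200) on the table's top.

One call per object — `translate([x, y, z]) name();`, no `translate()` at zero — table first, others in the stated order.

table();
translate([-895, 0, 0]) chair();
translate([967, 200, 747]) stool();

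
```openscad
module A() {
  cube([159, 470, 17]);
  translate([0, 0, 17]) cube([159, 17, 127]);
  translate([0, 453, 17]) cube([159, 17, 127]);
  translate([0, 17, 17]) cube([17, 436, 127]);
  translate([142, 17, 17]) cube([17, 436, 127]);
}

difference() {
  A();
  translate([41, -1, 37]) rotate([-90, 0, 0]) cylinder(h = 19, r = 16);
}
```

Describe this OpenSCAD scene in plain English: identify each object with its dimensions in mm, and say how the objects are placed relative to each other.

A is an open storage box with external size 159×470×144 mm and wall thickness 17 mm (the base is also 17 mm thick). The base covers the whole footprint; the four walls stand on the base, with the y-facing walls full-width and the x-facing walls fitting between their inner faces.

The open box has a circular hole of radius 16 mm through its front wall, centred at (x = 41, z = 37).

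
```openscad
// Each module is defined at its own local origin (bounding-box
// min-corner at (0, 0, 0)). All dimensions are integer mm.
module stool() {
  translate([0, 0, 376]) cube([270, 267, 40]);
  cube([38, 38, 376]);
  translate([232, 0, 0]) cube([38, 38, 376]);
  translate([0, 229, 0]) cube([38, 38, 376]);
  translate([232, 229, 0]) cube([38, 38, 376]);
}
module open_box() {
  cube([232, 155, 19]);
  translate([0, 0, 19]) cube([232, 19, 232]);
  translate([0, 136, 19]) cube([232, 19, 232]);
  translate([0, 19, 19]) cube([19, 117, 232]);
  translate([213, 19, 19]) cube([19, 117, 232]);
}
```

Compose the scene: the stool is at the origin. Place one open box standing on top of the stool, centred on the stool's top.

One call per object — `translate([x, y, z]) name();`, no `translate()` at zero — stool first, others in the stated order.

stool();
translate([19, 56, 416]) open_box();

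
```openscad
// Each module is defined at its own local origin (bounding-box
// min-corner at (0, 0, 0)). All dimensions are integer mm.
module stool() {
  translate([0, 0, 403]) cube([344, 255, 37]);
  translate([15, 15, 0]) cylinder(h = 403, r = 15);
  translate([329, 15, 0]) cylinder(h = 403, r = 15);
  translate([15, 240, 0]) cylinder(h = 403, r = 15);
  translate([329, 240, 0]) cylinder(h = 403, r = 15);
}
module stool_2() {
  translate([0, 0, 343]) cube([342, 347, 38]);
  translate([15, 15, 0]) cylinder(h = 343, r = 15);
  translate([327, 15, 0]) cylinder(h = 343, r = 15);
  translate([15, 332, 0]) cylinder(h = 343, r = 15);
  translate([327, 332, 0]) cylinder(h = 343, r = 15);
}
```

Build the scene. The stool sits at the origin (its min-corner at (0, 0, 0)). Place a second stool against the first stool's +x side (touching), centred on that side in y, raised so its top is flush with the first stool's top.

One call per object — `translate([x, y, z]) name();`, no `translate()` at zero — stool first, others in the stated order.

stool();
translate([344, -46, 59]) stool_2();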